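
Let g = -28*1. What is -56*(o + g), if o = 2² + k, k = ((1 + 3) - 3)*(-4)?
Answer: 1568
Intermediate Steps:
k = -4 (k = (4 - 3)*(-4) = 1*(-4) = -4)
g = -28
o = 0 (o = 2² - 4 = 4 - 4 = 0)
-56*(o + g) = -56*(0 - 28) = -56*(-28) = 1568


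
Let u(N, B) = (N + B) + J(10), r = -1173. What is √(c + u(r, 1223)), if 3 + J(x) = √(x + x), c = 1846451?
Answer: √(1846498 + 2*√5) ≈ 1358.9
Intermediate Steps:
J(x) = -3 + √2*√x (J(x) = -3 + √(x + x) = -3 + √(2*x) = -3 + √2*√x)
u(N, B) = -3 + B + N + 2*√5 (u(N, B) = (N + B) + (-3 + √2*√10) = (B + N) + (-3 + 2*√5) = -3 + B + N + 2*√5)
√(c + u(r, 1223)) = √(1846451 + (-3 + 1223 - 1173 + 2*√5)) = √(1846451 + (47 + 2*√5)) = √(1846498 + 2*√5)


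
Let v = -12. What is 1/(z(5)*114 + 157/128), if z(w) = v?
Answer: -128/174947 ≈ -0.00073165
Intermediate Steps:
z(w) = -12
1/(z(5)*114 + 157/128) = 1/(-12*114 + 157/128) = 1/(-1368 + 157*(1/128)) = 1/(-1368 + 157/128) = 1/(-174947/128) = -128/174947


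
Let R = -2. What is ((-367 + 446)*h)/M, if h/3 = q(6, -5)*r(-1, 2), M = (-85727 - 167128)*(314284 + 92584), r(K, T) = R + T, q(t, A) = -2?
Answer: 0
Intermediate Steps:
r(K, T) = -2 + T
M = -102878608140 (M = -252855*406868 = -102878608140)
h = 0 (h = 3*(-2*(-2 + 2)) = 3*(-2*0) = 3*0 = 0)
((-367 + 446)*h)/M = ((-367 + 446)*0)/(-102878608140) = (79*0)*(-1/102878608140) = 0*(-1/102878608140) = 0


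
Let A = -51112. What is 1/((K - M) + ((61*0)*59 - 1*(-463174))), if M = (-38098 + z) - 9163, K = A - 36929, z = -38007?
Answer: 1/460401 ≈ 2.1720e-6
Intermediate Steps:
K = -88041 (K = -51112 - 36929 = -88041)
M = -85268 (M = (-38098 - 38007) - 9163 = -76105 - 9163 = -85268)
1/((K - M) + ((61*0)*59 - 1*(-463174))) = 1/((-88041 - 1*(-85268)) + ((61*0)*59 - 1*(-463174))) = 1/((-88041 + 85268) + (0*59 + 463174)) = 1/(-2773 + (0 + 463174)) = 1/(-2773 + 463174) = 1/460401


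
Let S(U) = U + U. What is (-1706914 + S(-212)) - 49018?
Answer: -1756356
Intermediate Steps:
S(U) = 2*U
(-1706914 + S(-212)) - 49018 = (-1706914 + 2*(-212)) - 49018 = (-1706914 - 424) - 49018 = -1707338 - 49018 = -1756356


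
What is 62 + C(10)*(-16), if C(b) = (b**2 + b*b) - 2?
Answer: -3106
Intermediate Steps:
C(b) = -2 + 2*b**2 (C(b) = (b**2 + b**2) - 2 = 2*b**2 - 2 = -2 + 2*b**2)
62 + C(10)*(-16) = 62 + (-2 + 2*10**2)*(-16) = 62 + (-2 + 2*100)*(-16) = 62 + (-2 + 200)*(-16) = 62 + 198*(-16) = 62 - 3168 = -3106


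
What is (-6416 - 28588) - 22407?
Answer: -57411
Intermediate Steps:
(-6416 - 28588) - 22407 = -35004 - 22407 = -57411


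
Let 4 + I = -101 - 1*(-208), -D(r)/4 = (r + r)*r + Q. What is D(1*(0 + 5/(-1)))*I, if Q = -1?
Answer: -20188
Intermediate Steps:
D(r) = 4 - 8*r**2 (D(r) = -4*((r + r)*r - 1) = -4*((2*r)*r - 1) = -4*(2*r**2 - 1) = -4*(-1 + 2*r**2) = 4 - 8*r**2)
I = 103 (I = -4 + (-101 - 1*(-208)) = -4 + (-101 + 208) = -4 + 107 = 103)
D(1*(0 + 5/(-1)))*I = (4 - 8*(0 + 5/(-1))**2)*103 = (4 - 8*(0 + 5*(-1))**2)*103 = (4 - 8*(0 - 5)**2)*103 = (4 - 8*(1*(-5))**2)*103 = (4 - 8*(-5)**2)*103 = (4 - 8*25)*103 = (4 - 200)*103 = -196*103 = -20188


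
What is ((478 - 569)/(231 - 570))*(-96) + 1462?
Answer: 162294/113 ≈ 1436.2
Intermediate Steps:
((478 - 569)/(231 - 570))*(-96) + 1462 = -91/(-339)*(-96) + 1462 = -91*(-1/339)*(-96) + 1462 = (91/339)*(-96) + 1462 = -2912/113 + 1462 = 162294/113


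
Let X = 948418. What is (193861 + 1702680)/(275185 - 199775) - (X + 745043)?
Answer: -127701997469/75410 ≈ -1.6934e+6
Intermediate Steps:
(193861 + 1702680)/(275185 - 199775) - (X + 745043) = (193861 + 1702680)/(275185 - 199775) - (948418 + 745043) = 1896541/75410 - 1*1693461 = 1896541*(1/75410) - 1693461 = 1896541/75410 - 1693461 = -127701997469/75410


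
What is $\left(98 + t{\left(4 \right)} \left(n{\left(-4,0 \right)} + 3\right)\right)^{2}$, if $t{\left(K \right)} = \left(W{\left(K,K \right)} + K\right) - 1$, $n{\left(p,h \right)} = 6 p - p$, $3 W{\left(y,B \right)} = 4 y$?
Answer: $\frac{17161}{9} \approx 1906.8$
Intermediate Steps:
$W{\left(y,B \right)} = \frac{4 y}{3}$
$n{\left(p,h \right)} = 5 p$
$t{\left(K \right)} = -1 + \frac{7 K}{3}$ ($t{\left(K \right)} = \left(\frac{4 K}{3} + K\right) - 1 = \frac{7 K}{3} - 1 = -1 + \frac{7 K}{3}$)
$\left(98 + t{\left(4 \right)} \left(n{\left(-4,0 \right)} + 3\right)\right)^{2} = \left(98 + \left(-1 + \frac{7}{3} \cdot 4\right) \left(5 \left(-4\right) + 3\right)\right)^{2} = \left(98 + \left(-1 + \frac{28}{3}\right) \left(-20 + 3\right)\right)^{2} = \left(98 + \frac{25}{3} \left(-17\right)\right)^{2} = \left(98 - \frac{425}{3}\right)^{2} = \left(- \frac{131}{3}\right)^{2} = \frac{17161}{9}$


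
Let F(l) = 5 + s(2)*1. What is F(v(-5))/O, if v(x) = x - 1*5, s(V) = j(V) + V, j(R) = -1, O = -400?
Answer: -3/200 ≈ -0.015000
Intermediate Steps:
s(V) = -1 + V
v(x) = -5 + x (v(x) = x - 5 = -5 + x)
F(l) = 6 (F(l) = 5 + (-1 + 2)*1 = 5 + 1*1 = 5 + 1 = 6)
F(v(-5))/O = 6/(-400) = 6*(-1/400) = -3/200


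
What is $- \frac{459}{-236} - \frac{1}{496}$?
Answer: $\frac{56857}{29264} \approx 1.9429$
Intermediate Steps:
$- \frac{459}{-236} - \frac{1}{496} = \left(-459\right) \left(- \frac{1}{236}\right) - \frac{1}{496} = \frac{459}{236} - \frac{1}{496} = \frac{56857}{29264}$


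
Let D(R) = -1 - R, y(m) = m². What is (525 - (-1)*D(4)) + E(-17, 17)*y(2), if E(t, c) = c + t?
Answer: 520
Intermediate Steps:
(525 - (-1)*D(4)) + E(-17, 17)*y(2) = (525 - (-1)*(-1 - 1*4)) + (17 - 17)*2² = (525 - (-1)*(-1 - 4)) + 0*4 = (525 - (-1)*(-5)) + 0 = (525 - 1*5) + 0 = (525 - 5) + 0 = 520 + 0 = 520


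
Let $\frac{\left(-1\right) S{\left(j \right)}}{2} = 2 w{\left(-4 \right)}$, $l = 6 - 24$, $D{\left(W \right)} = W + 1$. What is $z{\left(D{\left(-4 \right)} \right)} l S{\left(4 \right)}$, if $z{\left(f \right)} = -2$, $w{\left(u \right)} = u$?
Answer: $576$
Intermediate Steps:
$D{\left(W \right)} = 1 + W$
$l = -18$ ($l = 6 - 24 = -18$)
$S{\left(j \right)} = 16$ ($S{\left(j \right)} = - 2 \cdot 2 \left(-4\right) = \left(-2\right) \left(-8\right) = 16$)
$z{\left(D{\left(-4 \right)} \right)} l S{\left(4 \right)} = \left(-2\right) \left(-18\right) 16 = 36 \cdot 16 = 576$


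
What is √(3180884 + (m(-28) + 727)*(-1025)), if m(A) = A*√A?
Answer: √(2435709 + 57400*I*√7) ≈ 1561.4 + 48.63*I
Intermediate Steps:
m(A) = A^(3/2)
√(3180884 + (m(-28) + 727)*(-1025)) = √(3180884 + ((-28)^(3/2) + 727)*(-1025)) = √(3180884 + (-56*I*√7 + 727)*(-1025)) = √(3180884 + (727 - 56*I*√7)*(-1025)) = √(3180884 + (-745175 + 57400*I*√7)) = √(2435709 + 57400*I*√7)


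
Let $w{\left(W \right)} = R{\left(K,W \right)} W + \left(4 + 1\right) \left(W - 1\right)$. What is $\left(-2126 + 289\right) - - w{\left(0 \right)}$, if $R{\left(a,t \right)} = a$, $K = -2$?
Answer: $-1842$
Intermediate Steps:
$w{\left(W \right)} = -5 + 3 W$ ($w{\left(W \right)} = - 2 W + \left(4 + 1\right) \left(W - 1\right) = - 2 W + 5 \left(-1 + W\right) = - 2 W + \left(-5 + 5 W\right) = -5 + 3 W$)
$\left(-2126 + 289\right) - - w{\left(0 \right)} = \left(-2126 + 289\right) - - (-5 + 3 \cdot 0) = -1837 - - (-5 + 0) = -1837 - \left(-1\right) \left(-5\right) = -1837 - 5 = -1842$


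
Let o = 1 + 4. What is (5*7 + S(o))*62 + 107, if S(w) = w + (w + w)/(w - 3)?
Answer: 2897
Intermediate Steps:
o = 5
S(w) = w + 2*w/(-3 + w) (S(w) = w + (2*w)/(-3 + w) = w + 2*w/(-3 + w))
(5*7 + S(o))*62 + 107 = (5*7 + 5*(-1 + 5)/(-3 + 5))*62 + 107 = (35 + 5*4/2)*62 + 107 = (35 + 5*(½)*4)*62 + 107 = (35 + 10)*62 + 107 = 45*62 + 107 = 2790 + 107 = 2897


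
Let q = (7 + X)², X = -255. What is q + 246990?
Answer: 308494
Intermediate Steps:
q = 61504 (q = (7 - 255)² = (-248)² = 61504)
q + 246990 = 61504 + 246990 = 308494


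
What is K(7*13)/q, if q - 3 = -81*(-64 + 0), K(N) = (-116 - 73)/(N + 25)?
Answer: -9/28652 ≈ -0.00031411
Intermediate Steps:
K(N) = -189/(25 + N)
q = 5187 (q = 3 - 81*(-64 + 0) = 3 - 81*(-64) = 3 + 5184 = 5187)
K(7*13)/q = -189/(25 + 7*13)/5187 = -189/(25 + 91)*(1/5187) = -189/116*(1/5187) = -189*1/116*(1/5187) = -189/116*1/5187 = -9/28652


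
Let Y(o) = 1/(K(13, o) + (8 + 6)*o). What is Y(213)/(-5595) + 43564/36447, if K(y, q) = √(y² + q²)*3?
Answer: 114862498546367/96097550835285 + √45538/15819828930 ≈ 1.1953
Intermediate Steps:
K(y, q) = 3*√(q² + y²) (K(y, q) = √(q² + y²)*3 = 3*√(q² + y²))
Y(o) = 1/(3*√(169 + o²) + 14*o) (Y(o) = 1/(3*√(o² + 13²) + (8 + 6)*o) = 1/(3*√(o² + 169) + 14*o) = 1/(3*√(169 + o²) + 14*o))
Y(213)/(-5595) + 43564/36447 = 1/((3*√(169 + 213²) + 14*213)*(-5595)) + 43564/36447 = -1/5595/(3*√(169 + 45369) + 2982) + 43564*(1/36447) = -1/5595/(3*√45538 + 2982) + 43564/36447 = -1/5595/(2982 + 3*√45538) + 43564/36447 = -1/(5595*(2982 + 3*√45538)) + 43564/36447 = 43564/36447 - 1/(5595*(2982 + 3*√45538))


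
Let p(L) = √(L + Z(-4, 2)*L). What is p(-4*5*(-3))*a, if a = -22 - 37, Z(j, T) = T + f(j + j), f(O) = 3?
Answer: -354*√10 ≈ -1119.4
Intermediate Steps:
Z(j, T) = 3 + T (Z(j, T) = T + 3 = 3 + T)
p(L) = √6*√L (p(L) = √(L + (3 + 2)*L) = √(L + 5*L) = √(6*L) = √6*√L)
a = -59
p(-4*5*(-3))*a = (√6*√(-4*5*(-3)))*(-59) = (√6*√(-20*(-3)))*(-59) = (√6*√60)*(-59) = (√6*(2*√15))*(-59) = (6*√10)*(-59) = -354*√10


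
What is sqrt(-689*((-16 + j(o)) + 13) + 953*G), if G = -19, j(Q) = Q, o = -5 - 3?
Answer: 4*I*sqrt(658) ≈ 102.61*I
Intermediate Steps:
o = -8
sqrt(-689*((-16 + j(o)) + 13) + 953*G) = sqrt(-689*((-16 - 8) + 13) + 953*(-19)) = sqrt(-689*(-24 + 13) - 18107) = sqrt(-689*(-11) - 18107) = sqrt(7579 - 18107) = sqrt(-10528) = 4*I*sqrt(658)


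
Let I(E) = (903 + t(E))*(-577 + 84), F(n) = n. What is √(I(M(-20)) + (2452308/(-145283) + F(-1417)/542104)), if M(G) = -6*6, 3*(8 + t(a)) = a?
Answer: I*√675086301425082959523735158/39379247716 ≈ 659.8*I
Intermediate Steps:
t(a) = -8 + a/3
M(G) = -36
I(E) = -441235 - 493*E/3 (I(E) = (903 + (-8 + E/3))*(-577 + 84) = (895 + E/3)*(-493) = -441235 - 493*E/3)
√(I(M(-20)) + (2452308/(-145283) + F(-1417)/542104)) = √((-441235 - 493/3*(-36)) + (2452308/(-145283) - 1417/542104)) = √((-441235 + 5916) + (2452308*(-1/145283) - 1417*1/542104)) = √(-435319 + (-2452308/145283 - 1417/542104)) = √(-435319 - 1329611842043/78758495432) = √(-34286399084804851/78758495432) = I*√675086301425082959523735158/39379247716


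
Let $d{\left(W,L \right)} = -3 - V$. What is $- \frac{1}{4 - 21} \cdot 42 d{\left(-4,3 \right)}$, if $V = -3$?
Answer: $0$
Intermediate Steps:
$d{\left(W,L \right)} = 0$ ($d{\left(W,L \right)} = -3 - -3 = -3 + 3 = 0$)
$- \frac{1}{4 - 21} \cdot 42 d{\left(-4,3 \right)} = - \frac{1}{4 - 21} \cdot 42 \cdot 0 = - \frac{1}{-17} \cdot 42 \cdot 0 = - \left(- \frac{1}{17}\right) 42 \cdot 0 = - \frac{\left(-42\right) 0}{17} = \left(-1\right) 0 = 0$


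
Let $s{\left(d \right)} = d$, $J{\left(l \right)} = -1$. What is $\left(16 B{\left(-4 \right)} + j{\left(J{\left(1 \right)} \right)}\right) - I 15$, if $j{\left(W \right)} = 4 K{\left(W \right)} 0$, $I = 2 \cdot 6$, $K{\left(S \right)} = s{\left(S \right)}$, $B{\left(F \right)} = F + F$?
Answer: $-308$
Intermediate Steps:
$B{\left(F \right)} = 2 F$
$K{\left(S \right)} = S$
$I = 12$
$j{\left(W \right)} = 0$ ($j{\left(W \right)} = 4 W 0 = 0$)
$\left(16 B{\left(-4 \right)} + j{\left(J{\left(1 \right)} \right)}\right) - I 15 = \left(16 \cdot 2 \left(-4\right) + 0\right) - 12 \cdot 15 = \left(16 \left(-8\right) + 0\right) - 180 = \left(-128 + 0\right) - 180 = -128 - 180 = -308$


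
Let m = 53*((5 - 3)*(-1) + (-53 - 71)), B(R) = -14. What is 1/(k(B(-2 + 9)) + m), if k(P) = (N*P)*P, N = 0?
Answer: -1/6678 ≈ -0.00014975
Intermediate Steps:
k(P) = 0 (k(P) = (0*P)*P = 0*P = 0)
m = -6678 (m = 53*(2*(-1) - 124) = 53*(-2 - 124) = 53*(-126) = -6678)
1/(k(B(-2 + 9)) + m) = 1/(0 - 6678) = 1/(-6678) = -1/6678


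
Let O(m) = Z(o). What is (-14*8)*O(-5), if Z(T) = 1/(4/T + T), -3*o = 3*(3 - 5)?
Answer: -28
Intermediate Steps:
o = 2 (o = -(3 - 5) = -(-2) = -1/3*(-6) = 2)
Z(T) = 1/(T + 4/T)
O(m) = 1/4 (O(m) = 2/(4 + 2**2) = 2/(4 + 4) = 2/8 = 2*(1/8) = 1/4)
(-14*8)*O(-5) = -14*8*(1/4) = -112*1/4 = -28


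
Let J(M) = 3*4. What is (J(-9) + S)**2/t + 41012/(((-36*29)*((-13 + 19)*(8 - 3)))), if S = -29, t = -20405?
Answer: -42295067/31954230 ≈ -1.3236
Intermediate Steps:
J(M) = 12
(J(-9) + S)**2/t + 41012/(((-36*29)*((-13 + 19)*(8 - 3)))) = (12 - 29)**2/(-20405) + 41012/(((-36*29)*((-13 + 19)*(8 - 3)))) = (-17)**2*(-1/20405) + 41012/((-6264*5)) = 289*(-1/20405) + 41012/((-1044*30)) = -289/20405 + 41012/(-31320) = -289/20405 + 41012*(-1/31320) = -289/20405 - 10253/7830 = -42295067/31954230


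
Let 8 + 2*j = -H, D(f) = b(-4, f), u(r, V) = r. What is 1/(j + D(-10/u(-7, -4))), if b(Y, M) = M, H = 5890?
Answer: -7/20633 ≈ -0.00033926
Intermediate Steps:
D(f) = f
j = -2949 (j = -4 + (-1*5890)/2 = -4 + (½)*(-5890) = -4 - 2945 = -2949)
1/(j + D(-10/u(-7, -4))) = 1/(-2949 - 10/(-7)) = 1/(-2949 - 10*(-⅐)) = 1/(-2949 + 10/7) = 1/(-20633/7) = -7/20633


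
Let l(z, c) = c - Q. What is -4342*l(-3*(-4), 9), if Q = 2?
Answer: -30394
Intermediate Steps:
l(z, c) = -2 + c (l(z, c) = c - 1*2 = c - 2 = -2 + c)
-4342*l(-3*(-4), 9) = -4342*(-2 + 9) = -4342*7 = -30394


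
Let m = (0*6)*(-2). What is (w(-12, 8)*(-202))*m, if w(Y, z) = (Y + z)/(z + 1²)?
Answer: 0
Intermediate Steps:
w(Y, z) = (Y + z)/(1 + z) (w(Y, z) = (Y + z)/(z + 1) = (Y + z)/(1 + z))
m = 0 (m = 0*(-2) = 0)
(w(-12, 8)*(-202))*m = (((-12 + 8)/(1 + 8))*(-202))*0 = ((-4/9)*(-202))*0 = (((⅑)*(-4))*(-202))*0 = -4/9*(-202)*0 = (808/9)*0 = 0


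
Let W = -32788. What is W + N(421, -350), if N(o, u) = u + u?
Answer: -33488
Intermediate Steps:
N(o, u) = 2*u
W + N(421, -350) = -32788 + 2*(-350) = -32788 - 700 = -33488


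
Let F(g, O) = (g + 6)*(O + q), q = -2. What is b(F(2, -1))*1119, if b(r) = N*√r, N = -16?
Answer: -35808*I*√6 ≈ -87711.0*I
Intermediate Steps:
F(g, O) = (-2 + O)*(6 + g) (F(g, O) = (g + 6)*(O - 2) = (6 + g)*(-2 + O) = (-2 + O)*(6 + g))
b(r) = -16*√r
b(F(2, -1))*1119 = -16*√(-12 - 2*2 + 6*(-1) - 1*2)*1119 = -16*√(-12 - 4 - 6 - 2)*1119 = -32*I*√6*1119 = -35808*I*√6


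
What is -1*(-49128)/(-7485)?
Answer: -16376/2495 ≈ -6.5635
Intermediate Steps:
-1*(-49128)/(-7485) = 49128*(-1/7485) = -16376/2495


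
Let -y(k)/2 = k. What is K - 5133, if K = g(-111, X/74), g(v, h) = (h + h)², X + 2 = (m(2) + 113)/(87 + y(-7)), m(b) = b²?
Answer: -71683205252/13965169 ≈ -5133.0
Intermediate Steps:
y(k) = -2*k
X = -85/101 (X = -2 + (2² + 113)/(87 - 2*(-7)) = -2 + (4 + 113)/(87 + 14) = -2 + 117/101 = -85/101 ≈ -0.84158)
g(v, h) = 4*h² (g(v, h) = (2*h)² = 4*h²)
K = 7225/13965169 (K = 4*(-85/101/74)² = 4*(-85/101*1/74)² = 4*(-85/7474)² = 4*(7225/55860676) = 7225/13965169 ≈ 0.00051736)
K - 5133 = 7225/13965169 - 5133 = -71683205252/13965169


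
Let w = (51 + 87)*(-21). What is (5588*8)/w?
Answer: -22352/1449 ≈ -15.426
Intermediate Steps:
w = -2898 (w = 138*(-21) = -2898)
(5588*8)/w = (5588*8)/(-2898) = 44704*(-1/2898) = -22352/1449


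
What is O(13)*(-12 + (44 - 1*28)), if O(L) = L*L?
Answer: 676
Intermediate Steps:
O(L) = L**2
O(13)*(-12 + (44 - 1*28)) = 13**2*(-12 + (44 - 1*28)) = 169*(-12 + (44 - 28)) = 169*(-12 + 16) = 169*4 = 676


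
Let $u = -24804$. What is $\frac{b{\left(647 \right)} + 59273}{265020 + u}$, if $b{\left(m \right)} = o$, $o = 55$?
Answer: $\frac{2472}{10009} \approx 0.24698$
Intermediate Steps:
$b{\left(m \right)} = 55$
$\frac{b{\left(647 \right)} + 59273}{265020 + u} = \frac{55 + 59273}{265020 - 24804} = \frac{59328}{240216} = 59328 \cdot \frac{1}{240216} = \frac{2472}{10009}$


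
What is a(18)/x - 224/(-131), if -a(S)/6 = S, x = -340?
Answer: 22577/11135 ≈ 2.0276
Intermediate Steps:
a(S) = -6*S
a(18)/x - 224/(-131) = -6*18/(-340) - 224/(-131) = -108*(-1/340) - 224*(-1/131) = 27/85 + 224/131 = 22577/11135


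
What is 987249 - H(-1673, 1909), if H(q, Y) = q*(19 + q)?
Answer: -1779893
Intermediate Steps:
987249 - H(-1673, 1909) = 987249 - (-1673)*(19 - 1673) = 987249 - (-1673)*(-1654) = 987249 - 1*2767142 = 987249 - 2767142 = -1779893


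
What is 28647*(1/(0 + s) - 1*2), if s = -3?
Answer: -66843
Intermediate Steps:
28647*(1/(0 + s) - 1*2) = 28647*(1/(0 - 3) - 1*2) = 28647*(1/(-3) - 2) = 28647*(-⅓ - 2) = 28647*(-7/3) = -66843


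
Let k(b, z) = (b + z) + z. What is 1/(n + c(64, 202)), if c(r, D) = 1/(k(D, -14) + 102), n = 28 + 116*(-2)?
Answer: -276/56303 ≈ -0.0049020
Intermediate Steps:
k(b, z) = b + 2*z
n = -204 (n = 28 - 232 = -204)
c(r, D) = 1/(74 + D) (c(r, D) = 1/((D + 2*(-14)) + 102) = 1/((D - 28) + 102) = 1/((-28 + D) + 102) = 1/(74 + D))
1/(n + c(64, 202)) = 1/(-204 + 1/(74 + 202)) = 1/(-204 + 1/276) = 1/(-56303/276) = -276/56303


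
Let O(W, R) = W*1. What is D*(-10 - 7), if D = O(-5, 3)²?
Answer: -425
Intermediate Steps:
O(W, R) = W
D = 25 (D = (-5)² = 25)
D*(-10 - 7) = 25*(-10 - 7) = 25*(-17) = -425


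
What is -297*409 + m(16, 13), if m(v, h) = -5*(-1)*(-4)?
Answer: -121493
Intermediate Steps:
m(v, h) = -20 (m(v, h) = 5*(-4) = -20)
-297*409 + m(16, 13) = -297*409 - 20 = -121473 - 20 = -121493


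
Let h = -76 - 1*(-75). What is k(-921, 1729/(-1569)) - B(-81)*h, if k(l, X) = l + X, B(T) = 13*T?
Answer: -3098935/1569 ≈ -1975.1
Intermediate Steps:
h = -1 (h = -76 + 75 = -1)
k(l, X) = X + l
k(-921, 1729/(-1569)) - B(-81)*h = (1729/(-1569) - 921) - 13*(-81)*(-1) = (1729*(-1/1569) - 921) - (-1053)*(-1) = (-1729/1569 - 921) - 1*1053 = -1446778/1569 - 1053 = -3098935/1569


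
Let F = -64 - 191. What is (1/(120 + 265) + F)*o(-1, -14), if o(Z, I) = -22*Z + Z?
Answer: -294522/55 ≈ -5354.9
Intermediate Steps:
F = -255
o(Z, I) = -21*Z
(1/(120 + 265) + F)*o(-1, -14) = (1/(120 + 265) - 255)*(-21*(-1)) = (1/385 - 255)*21 = -98174/385*21 = -294522/55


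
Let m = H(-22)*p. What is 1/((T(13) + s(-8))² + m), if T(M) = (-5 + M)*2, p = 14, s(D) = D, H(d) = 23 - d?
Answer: 1/694 ≈ 0.0014409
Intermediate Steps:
T(M) = -10 + 2*M
m = 630 (m = (23 - 1*(-22))*14 = (23 + 22)*14 = 45*14 = 630)
1/((T(13) + s(-8))² + m) = 1/(((-10 + 2*13) - 8)² + 630) = 1/(((-10 + 26) - 8)² + 630) = 1/((16 - 8)² + 630) = 1/(8² + 630) = 1/(64 + 630) = 1/694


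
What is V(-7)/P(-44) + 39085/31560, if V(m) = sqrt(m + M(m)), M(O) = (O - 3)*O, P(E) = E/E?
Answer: 7817/6312 + 3*sqrt(7) ≈ 9.1757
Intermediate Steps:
P(E) = 1
M(O) = O*(-3 + O) (M(O) = (-3 + O)*O = O*(-3 + O))
V(m) = sqrt(m + m*(-3 + m))
V(-7)/P(-44) + 39085/31560 = sqrt(-7*(-2 - 7))/1 + 39085/31560 = sqrt(-7*(-9))*1 + 39085*(1/31560) = sqrt(63)*1 + 7817/6312 = (3*sqrt(7))*1 + 7817/6312 = 3*sqrt(7) + 7817/6312 = 7817/6312 + 3*sqrt(7)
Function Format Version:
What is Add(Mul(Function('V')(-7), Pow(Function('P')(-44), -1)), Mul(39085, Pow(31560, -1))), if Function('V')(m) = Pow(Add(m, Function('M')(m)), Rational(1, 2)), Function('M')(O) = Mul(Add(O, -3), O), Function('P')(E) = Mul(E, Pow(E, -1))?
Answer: Add(Rational(7817, 6312), Mul(3, Pow(7, Rational(1, 2)))) ≈ 9.1757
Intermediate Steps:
Function('P')(E) = 1
Function('M')(O) = Mul(O, Add(-3, O)) (Function('M')(O) = Mul(Add(-3, O), O) = Mul(O, Add(-3, O)))
Function('V')(m) = Pow(Add(m, Mul(m, Add(-3, m))), Rational(1, 2))
Add(Mul(Function('V')(-7), Pow(Function('P')(-44), -1)), Mul(39085, Pow(31560, -1))) = Add(Mul(Pow(Mul(-7, Add(-2, -7)), Rational(1, 2)), Pow(1, -1)), Mul(39085, Pow(31560, -1))) = Add(Mul(Pow(Mul(-7, -9), Rational(1, 2)), 1), Mul(39085, Rational(1, 31560))) = Add(Mul(Pow(63, Rational(1, 2)), 1), Rational(7817, 6312)) = Add(Mul(Mul(3, Pow(7, Rational(1, 2))), 1), Rational(7817, 6312)) = Add(Mul(3, Pow(7, Rational(1, 2))), Rational(7817, 6312)) = Add(Rational(7817, 6312), Mul(3, Pow(7, Rational(1, 2))))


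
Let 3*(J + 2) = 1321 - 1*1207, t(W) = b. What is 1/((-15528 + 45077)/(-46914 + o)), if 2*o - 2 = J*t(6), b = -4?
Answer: -46985/29549 ≈ -1.5901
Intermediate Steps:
t(W) = -4
J = 36 (J = -2 + (1321 - 1*1207)/3 = -2 + (1321 - 1207)/3 = -2 + (⅓)*114 = -2 + 38 = 36)
o = -71 (o = 1 + (36*(-4))/2 = 1 + (½)*(-144) = 1 - 72 = -71)
1/((-15528 + 45077)/(-46914 + o)) = 1/((-15528 + 45077)/(-46914 - 71)) = 1/(29549/(-46985)) = 1/(29549*(-1/46985)) = 1/(-29549/46985) = -46985/29549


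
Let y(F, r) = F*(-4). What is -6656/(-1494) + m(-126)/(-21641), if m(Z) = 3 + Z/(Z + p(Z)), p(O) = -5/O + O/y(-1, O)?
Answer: 357211309877/80182501920 ≈ 4.4550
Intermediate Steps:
y(F, r) = -4*F
p(O) = -5/O + O/4 (p(O) = -5/O + O/((-4*(-1))) = -5/O + O/4)
m(Z) = 3 + Z/(-5/Z + 5*Z/4) (m(Z) = 3 + Z/(Z + (-5/Z + Z/4)) = 3 + Z/(-5/Z + 5*Z/4))
-6656/(-1494) + m(-126)/(-21641) = -6656/(-1494) + ((-60 + 19*(-126)²)/(5*(-4 + (-126)²)))/(-21641) = -6656*(-1/1494) + ((-60 + 19*15876)/(5*(-4 + 15876)))*(-1/21641) = 3328/747 + ((⅕)*(-60 + 301644)/15872)*(-1/21641) = 3328/747 + ((⅕)*(1/15872)*301584)*(-1/21641) = 3328/747 + (18849/4960)*(-1/21641) = 3328/747 - 18849/107339360 = 357211309877/80182501920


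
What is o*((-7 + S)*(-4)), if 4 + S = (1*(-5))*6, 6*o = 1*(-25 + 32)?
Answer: 574/3 ≈ 191.33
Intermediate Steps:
o = 7/6 (o = (1*(-25 + 32))/6 = (1*7)/6 = (⅙)*7 = 7/6 ≈ 1.1667)
S = -34 (S = -4 + (1*(-5))*6 = -4 - 5*6 = -4 - 30 = -34)
o*((-7 + S)*(-4)) = 7*((-7 - 34)*(-4))/6 = 7*(-41*(-4))/6 = (7/6)*164 = 574/3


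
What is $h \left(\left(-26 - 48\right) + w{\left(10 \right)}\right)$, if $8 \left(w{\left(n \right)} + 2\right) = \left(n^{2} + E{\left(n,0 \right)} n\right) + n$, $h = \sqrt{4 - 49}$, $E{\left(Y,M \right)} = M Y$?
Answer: $- \frac{747 i \sqrt{5}}{4} \approx - 417.59 i$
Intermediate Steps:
$h = 3 i \sqrt{5}$ ($h = \sqrt{-45} = 3 i \sqrt{5} \approx 6.7082 i$)
$w{\left(n \right)} = -2 + \frac{n}{8} + \frac{n^{2}}{8}$ ($w{\left(n \right)} = -2 + \frac{\left(n^{2} + 0 n n\right) + n}{8} = -2 + \frac{\left(n^{2} + 0 n\right) + n}{8} = -2 + \frac{\left(n^{2} + 0\right) + n}{8} = -2 + \frac{n^{2} + n}{8} = -2 + \frac{n + n^{2}}{8} = -2 + \left(\frac{n}{8} + \frac{n^{2}}{8}\right) = -2 + \frac{n}{8} + \frac{n^{2}}{8}$)
$h \left(\left(-26 - 48\right) + w{\left(10 \right)}\right) = 3 i \sqrt{5} \left(\left(-26 - 48\right) + \left(-2 + \frac{1}{8} \cdot 10 + \frac{10^{2}}{8}\right)\right) = 3 i \sqrt{5} \left(\left(-26 - 48\right) + \left(-2 + \frac{5}{4} + \frac{1}{8} \cdot 100\right)\right) = 3 i \sqrt{5} \left(-74 + \left(-2 + \frac{5}{4} + \frac{25}{2}\right)\right) = 3 i \sqrt{5} \left(-74 + \frac{47}{4}\right) = 3 i \sqrt{5} \left(- \frac{249}{4}\right) = - \frac{747 i \sqrt{5}}{4}$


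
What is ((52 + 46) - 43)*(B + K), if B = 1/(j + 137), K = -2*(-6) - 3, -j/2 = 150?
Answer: 80630/163 ≈ 494.66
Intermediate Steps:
j = -300 (j = -2*150 = -300)
K = 9 (K = 12 - 3 = 9)
B = -1/163 (B = 1/(-300 + 137) = 1/(-163) = -1/163 ≈ -0.0061350)
((52 + 46) - 43)*(B + K) = ((52 + 46) - 43)*(-1/163 + 9) = (98 - 43)*(1466/163) = 55*(1466/163) = 80630/163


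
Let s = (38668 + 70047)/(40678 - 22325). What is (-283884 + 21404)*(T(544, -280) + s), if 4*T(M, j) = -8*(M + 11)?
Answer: 5318662425200/18353 ≈ 2.8980e+8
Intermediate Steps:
T(M, j) = -22 - 2*M (T(M, j) = (-8*(M + 11))/4 = (-8*(11 + M))/4 = (-88 - 8*M)/4 = -22 - 2*M)
s = 108715/18353 ≈ 5.9236
(-283884 + 21404)*(T(544, -280) + s) = (-283884 + 21404)*((-22 - 2*544) + 108715/18353) = -262480*((-22 - 1088) + 108715/18353) = -262480*(-1110 + 108715/18353) = -262480*(-20263115/18353) = 5318662425200/18353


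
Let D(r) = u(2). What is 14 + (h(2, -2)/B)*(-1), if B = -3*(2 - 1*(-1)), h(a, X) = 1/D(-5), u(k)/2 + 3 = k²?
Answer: 253/18 ≈ 14.056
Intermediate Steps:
u(k) = -6 + 2*k²
D(r) = 2 (D(r) = -6 + 2*2² = -6 + 2*4 = -6 + 8 = 2)
h(a, X) = ½ (h(a, X) = 1/2 = ½)
B = -9 (B = -3*(2 + 1) = -3*3 = -9)
14 + (h(2, -2)/B)*(-1) = 14 + ((½)/(-9))*(-1) = 14 + ((½)*(-⅑))*(-1) = 14 - 1/18*(-1) = 14 + 1/18 = 253/18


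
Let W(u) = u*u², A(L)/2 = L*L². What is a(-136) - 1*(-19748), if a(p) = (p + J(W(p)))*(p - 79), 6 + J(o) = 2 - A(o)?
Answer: -6844136001261933641032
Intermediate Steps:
A(L) = 2*L³ (A(L) = 2*(L*L²) = 2*L³)
W(u) = u³
J(o) = -4 - 2*o³ (J(o) = -6 + (2 - 2*o³) = -4 - 2*o³)
a(p) = (-79 + p)*(-4 + p - 2*p⁹) (a(p) = (p + (-4 - 2*p⁹))*(p - 79) = (p + (-4 - 2*p⁹))*(-79 + p) = (-4 + p - 2*p⁹)*(-79 + p) = (-79 + p)*(-4 + p - 2*p⁹))
a(-136) - 1*(-19748) = (316 + (-136)² - 83*(-136) - 2*(-136)¹⁰ + 158*(-136)⁹) - 1*(-19748) = (316 + 18496 + 11288 - 2*2164656967840983678976 + 158*(-15916595351771938816)) + 19748 = (316 + 18496 + 11288 - 4329313935681967357952 - 2514822065579966332928) + 19748 = -6844136001261933660780 + 19748 = -6844136001261933641032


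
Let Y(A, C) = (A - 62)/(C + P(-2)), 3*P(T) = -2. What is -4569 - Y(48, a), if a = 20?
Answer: -132480/29 ≈ -4568.3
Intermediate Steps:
P(T) = -⅔ (P(T) = (⅓)*(-2) = -⅔)
Y(A, C) = (-62 + A)/(-⅔ + C) (Y(A, C) = (A - 62)/(C - ⅔) = (-62 + A)/(-⅔ + C))
-4569 - Y(48, a) = -4569 - 3*(-62 + 48)/(-2 + 3*20) = -4569 - 3*(-14)/(-2 + 60) = -4569 - 3*(-14)/58 = -4569 - 1*(-21/29) = -4569 + 21/29 = -132480/29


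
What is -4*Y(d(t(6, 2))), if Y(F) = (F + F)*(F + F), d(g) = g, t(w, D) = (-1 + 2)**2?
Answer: -16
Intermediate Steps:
t(w, D) = 1 (t(w, D) = 1**2 = 1)
Y(F) = 4*F**2 (Y(F) = (2*F)*(2*F) = 4*F**2)
-4*Y(d(t(6, 2))) = -16*1**2 = -16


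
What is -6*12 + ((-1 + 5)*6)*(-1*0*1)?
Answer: -72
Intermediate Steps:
-6*12 + ((-1 + 5)*6)*(-1*0*1) = -72 + (4*6)*(0*1) = -72 + 24*0 = -72 + 0 = -72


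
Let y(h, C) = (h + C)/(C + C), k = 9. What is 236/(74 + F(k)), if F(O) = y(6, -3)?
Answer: 472/147 ≈ 3.2109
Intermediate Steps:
y(h, C) = (C + h)/(2*C) (y(h, C) = (C + h)/((2*C)) = (C + h)*(1/(2*C)) = (C + h)/(2*C))
F(O) = -½ (F(O) = (½)*(-3 + 6)/(-3) = (½)*(-⅓)*3 = -½)
236/(74 + F(k)) = 236/(74 - ½) = 236/(147/2) = 236*(2/147) = 472/147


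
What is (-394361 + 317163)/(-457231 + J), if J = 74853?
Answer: 38599/191189 ≈ 0.20189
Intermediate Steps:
(-394361 + 317163)/(-457231 + J) = (-394361 + 317163)/(-457231 + 74853) = -77198/(-382378) = -77198*(-1/382378) = 38599/191189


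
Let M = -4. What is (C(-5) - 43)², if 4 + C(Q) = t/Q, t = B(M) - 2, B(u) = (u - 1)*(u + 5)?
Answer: 51984/25 ≈ 2079.4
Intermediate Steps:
B(u) = (-1 + u)*(5 + u)
t = -7 (t = (-5 + (-4)² + 4*(-4)) - 2 = (-5 + 16 - 16) - 2 = -5 - 2 = -7)
C(Q) = -4 - 7/Q
(C(-5) - 43)² = ((-4 - 7/(-5)) - 43)² = ((-4 - 7*(-⅕)) - 43)² = ((-4 + 7/5) - 43)² = (-13/5 - 43)² = (-228/5)² = 51984/25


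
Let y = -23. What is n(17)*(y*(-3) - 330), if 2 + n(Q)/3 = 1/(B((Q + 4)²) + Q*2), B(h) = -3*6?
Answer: 24273/16 ≈ 1517.1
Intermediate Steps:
B(h) = -18
n(Q) = -6 + 3/(-18 + 2*Q) (n(Q) = -6 + 3/(-18 + Q*2) = -6 + 3/(-18 + 2*Q))
n(17)*(y*(-3) - 330) = (3*(37 - 4*17)/(2*(-9 + 17)))*(-23*(-3) - 330) = ((3/2)*(37 - 68)/8)*(69 - 330) = ((3/2)*(⅛)*(-31))*(-261) = -93/16*(-261) = 24273/16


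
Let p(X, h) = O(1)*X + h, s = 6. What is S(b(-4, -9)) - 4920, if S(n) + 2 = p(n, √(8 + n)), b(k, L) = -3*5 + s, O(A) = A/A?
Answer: -4931 + I ≈ -4931.0 + 1.0*I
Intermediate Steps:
O(A) = 1
b(k, L) = -9 (b(k, L) = -3*5 + 6 = -15 + 6 = -9)
p(X, h) = X + h (p(X, h) = 1*X + h = X + h)
S(n) = -2 + n + √(8 + n) (S(n) = -2 + (n + √(8 + n)) = -2 + n + √(8 + n))
S(b(-4, -9)) - 4920 = (-2 - 9 + √(8 - 9)) - 4920 = (-2 - 9 + √(-1)) - 4920 = (-2 - 9 + I) - 4920 = (-11 + I) - 4920 = -4931 + I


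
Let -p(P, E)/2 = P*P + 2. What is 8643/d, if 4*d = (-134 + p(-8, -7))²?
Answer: 8643/17689 ≈ 0.48861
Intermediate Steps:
p(P, E) = -4 - 2*P² (p(P, E) = -2*(P*P + 2) = -2*(P² + 2) = -2*(2 + P²) = -4 - 2*P²)
d = 17689 (d = (-134 + (-4 - 2*(-8)²))²/4 = (-134 + (-4 - 2*64))²/4 = (-134 + (-4 - 128))²/4 = (-134 - 132)²/4 = (¼)*(-266)² = (¼)*70756 = 17689)
8643/d = 8643/17689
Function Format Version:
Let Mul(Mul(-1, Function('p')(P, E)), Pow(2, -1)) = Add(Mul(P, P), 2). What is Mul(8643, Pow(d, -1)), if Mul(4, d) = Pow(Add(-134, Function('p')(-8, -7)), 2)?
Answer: Rational(8643, 17689) ≈ 0.48861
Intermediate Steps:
Function('p')(P, E) = Add(-4, Mul(-2, Pow(P, 2))) (Function('p')(P, E) = Mul(-2, Add(Mul(P, P), 2)) = Mul(-2, Add(Pow(P, 2), 2)) = Mul(-2, Add(2, Pow(P, 2))) = Add(-4, Mul(-2, Pow(P, 2))))
d = 17689 (d = Mul(Rational(1, 4), Pow(Add(-134, Add(-4, Mul(-2, Pow(-8, 2)))), 2)) = Mul(Rational(1, 4), Pow(Add(-134, Add(-4, Mul(-2, 64))), 2)) = Mul(Rational(1, 4), Pow(Add(-134, Add(-4, -128)), 2)) = Mul(Rational(1, 4), Pow(Add(-134, -132), 2)) = Mul(Rational(1, 4), Pow(-266, 2)) = Mul(Rational(1, 4), 70756) = 17689)
Mul(8643, Pow(d, -1)) = Mul(8643, Pow(17689, -1)) = Mul(8643, Rational(1, 17689)) = Rational(8643, 17689)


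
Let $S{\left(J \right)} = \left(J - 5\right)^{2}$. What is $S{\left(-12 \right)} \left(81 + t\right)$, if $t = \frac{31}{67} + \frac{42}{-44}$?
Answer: $\frac{34295341}{1474} \approx 23267.0$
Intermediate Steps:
$t = - \frac{725}{1474}$ ($t = 31 \cdot \frac{1}{67} + 42 \left(- \frac{1}{44}\right) = \frac{31}{67} - \frac{21}{22} = - \frac{725}{1474} \approx -0.49186$)
$S{\left(J \right)} = \left(-5 + J\right)^{2}$
$S{\left(-12 \right)} \left(81 + t\right) = \left(-5 - 12\right)^{2} \left(81 - \frac{725}{1474}\right) = \left(-17\right)^{2} \cdot \frac{118669}{1474} = 289 \cdot \frac{118669}{1474} = \frac{34295341}{1474}$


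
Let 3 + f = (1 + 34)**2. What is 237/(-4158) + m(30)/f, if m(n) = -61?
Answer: -45271/423423 ≈ -0.10692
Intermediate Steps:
f = 1222 (f = -3 + (1 + 34)**2 = -3 + 35**2 = -3 + 1225 = 1222)
237/(-4158) + m(30)/f = 237/(-4158) - 61/1222 = 237*(-1/4158) - 61*1/1222 = -79/1386 - 61/1222 = -45271/423423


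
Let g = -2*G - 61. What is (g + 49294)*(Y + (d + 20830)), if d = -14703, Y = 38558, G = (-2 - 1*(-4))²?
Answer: 2199619125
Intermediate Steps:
G = 4 (G = (-2 + 4)² = 2² = 4)
g = -69 (g = -2*4 - 61 = -8 - 61 = -69)
(g + 49294)*(Y + (d + 20830)) = (-69 + 49294)*(38558 + (-14703 + 20830)) = 49225*(38558 + 6127) = 49225*44685 = 2199619125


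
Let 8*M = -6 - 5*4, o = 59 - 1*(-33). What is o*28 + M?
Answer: 10291/4 ≈ 2572.8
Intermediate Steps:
o = 92 (o = 59 + 33 = 92)
M = -13/4 (M = (-6 - 5*4)/8 = (-6 - 20)/8 = (⅛)*(-26) = -13/4 ≈ -3.2500)
o*28 + M = 92*28 - 13/4 = 2576 - 13/4 = 10291/4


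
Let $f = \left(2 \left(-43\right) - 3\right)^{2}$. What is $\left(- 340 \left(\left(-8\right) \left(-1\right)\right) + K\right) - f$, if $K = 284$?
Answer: $-10357$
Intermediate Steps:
$f = 7921$ ($f = \left(-86 - 3\right)^{2} = \left(-89\right)^{2} = 7921$)
$\left(- 340 \left(\left(-8\right) \left(-1\right)\right) + K\right) - f = \left(- 340 \left(\left(-8\right) \left(-1\right)\right) + 284\right) - 7921 = \left(\left(-340\right) 8 + 284\right) - 7921 = \left(-2720 + 284\right) - 7921 = -2436 - 7921 = -10357$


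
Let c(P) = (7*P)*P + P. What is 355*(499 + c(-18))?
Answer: 975895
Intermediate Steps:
c(P) = P + 7*P**2 (c(P) = 7*P**2 + P = P + 7*P**2)
355*(499 + c(-18)) = 355*(499 - 18*(1 + 7*(-18))) = 355*(499 - 18*(1 - 126)) = 355*(499 - 18*(-125)) = 355*(499 + 2250) = 355*2749 = 975895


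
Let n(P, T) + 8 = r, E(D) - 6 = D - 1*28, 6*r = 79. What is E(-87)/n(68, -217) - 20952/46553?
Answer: -31095174/1443143 ≈ -21.547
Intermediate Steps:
r = 79/6 (r = (⅙)*79 = 79/6 ≈ 13.167)
E(D) = -22 + D (E(D) = 6 + (D - 1*28) = 6 + (D - 28) = 6 + (-28 + D) = -22 + D)
n(P, T) = 31/6 (n(P, T) = -8 + 79/6 = 31/6)
E(-87)/n(68, -217) - 20952/46553 = (-22 - 87)/(31/6) - 20952/46553 = -109*6/31 - 20952*1/46553 = -654/31 - 20952/46553 = -31095174/1443143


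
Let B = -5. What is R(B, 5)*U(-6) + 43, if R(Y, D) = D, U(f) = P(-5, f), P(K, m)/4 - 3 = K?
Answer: 3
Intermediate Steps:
P(K, m) = 12 + 4*K
U(f) = -8 (U(f) = 12 + 4*(-5) = 12 - 20 = -8)
R(B, 5)*U(-6) + 43 = 5*(-8) + 43 = -40 + 43 = 3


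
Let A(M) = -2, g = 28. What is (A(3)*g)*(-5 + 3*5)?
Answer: -560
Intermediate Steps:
(A(3)*g)*(-5 + 3*5) = (-2*28)*(-5 + 3*5) = -56*(-5 + 15) = -56*10 = -560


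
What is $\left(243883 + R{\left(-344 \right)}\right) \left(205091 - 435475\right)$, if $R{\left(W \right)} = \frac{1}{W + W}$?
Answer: $- \frac{2416029851697}{43} \approx -5.6187 \cdot 10^{10}$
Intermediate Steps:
$R{\left(W \right)} = \frac{1}{2 W}$
$\left(243883 + R{\left(-344 \right)}\right) \left(205091 - 435475\right) = \left(243883 + \frac{1}{2 \left(-344\right)}\right) \left(205091 - 435475\right) = \left(243883 + \frac{1}{2} \left(- \frac{1}{344}\right)\right) \left(-230384\right) = \left(243883 - \frac{1}{688}\right) \left(-230384\right) = \frac{167791503}{688} \left(-230384\right) = - \frac{2416029851697}{43}$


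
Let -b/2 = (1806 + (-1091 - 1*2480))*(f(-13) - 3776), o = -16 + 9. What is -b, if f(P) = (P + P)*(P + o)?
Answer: 11493680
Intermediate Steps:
o = -7
f(P) = 2*P*(-7 + P) (f(P) = (P + P)*(P - 7) = (2*P)*(-7 + P) = 2*P*(-7 + P))
b = -11493680 (b = -2*(1806 + (-1091 - 1*2480))*(2*(-13)*(-7 - 13) - 3776) = -2*(1806 + (-1091 - 2480))*(2*(-13)*(-20) - 3776) = -2*(1806 - 3571)*(520 - 3776) = -(-3530)*(-3256) = -2*5746840 = -11493680)
-b = -1*(-11493680) = 11493680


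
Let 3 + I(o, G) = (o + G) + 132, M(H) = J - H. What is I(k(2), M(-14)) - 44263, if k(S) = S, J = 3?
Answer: -44115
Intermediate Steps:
M(H) = 3 - H
I(o, G) = 129 + G + o (I(o, G) = -3 + ((o + G) + 132) = -3 + ((G + o) + 132) = -3 + (132 + G + o) = 129 + G + o)
I(k(2), M(-14)) - 44263 = (129 + (3 - 1*(-14)) + 2) - 44263 = (129 + (3 + 14) + 2) - 44263 = (129 + 17 + 2) - 44263 = 148 - 44263 = -44115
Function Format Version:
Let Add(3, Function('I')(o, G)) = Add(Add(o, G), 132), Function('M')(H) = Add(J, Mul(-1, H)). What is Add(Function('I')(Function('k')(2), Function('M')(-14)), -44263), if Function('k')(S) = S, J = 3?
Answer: -44115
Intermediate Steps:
Function('M')(H) = Add(3, Mul(-1, H))
Function('I')(o, G) = Add(129, G, o) (Function('I')(o, G) = Add(-3, Add(Add(o, G), 132)) = Add(-3, Add(Add(G, o), 132)) = Add(-3, Add(132, G, o)) = Add(129, G, o))
Add(Function('I')(Function('k')(2), Function('M')(-14)), -44263) = Add(Add(129, Add(3, Mul(-1, -14)), 2), -44263) = Add(Add(129, Add(3, 14), 2), -44263) = Add(Add(129, 17, 2), -44263) = Add(148, -44263) = -44115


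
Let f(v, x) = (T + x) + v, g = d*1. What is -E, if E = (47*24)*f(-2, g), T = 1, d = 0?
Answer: 1128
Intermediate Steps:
g = 0 (g = 0*1 = 0)
f(v, x) = 1 + v + x (f(v, x) = (1 + x) + v = 1 + v + x)
E = -1128 (E = (47*24)*(1 - 2 + 0) = 1128*(-1) = -1128)
-E = -1*(-1128) = 1128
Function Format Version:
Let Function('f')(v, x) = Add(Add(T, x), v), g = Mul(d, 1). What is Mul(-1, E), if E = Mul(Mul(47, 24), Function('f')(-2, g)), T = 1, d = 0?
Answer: 1128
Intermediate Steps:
g = 0 (g = Mul(0, 1) = 0)
Function('f')(v, x) = Add(1, v, x) (Function('f')(v, x) = Add(Add(1, x), v) = Add(1, v, x))
E = -1128 (E = Mul(Mul(47, 24), Add(1, -2, 0)) = Mul(1128, -1) = -1128)
Mul(-1, E) = Mul(-1, -1128) = 1128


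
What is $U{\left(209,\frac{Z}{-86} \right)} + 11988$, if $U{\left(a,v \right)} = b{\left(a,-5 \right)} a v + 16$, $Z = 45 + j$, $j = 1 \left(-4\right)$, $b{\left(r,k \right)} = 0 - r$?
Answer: $\frac{2823265}{86} \approx 32829.0$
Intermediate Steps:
$b{\left(r,k \right)} = - r$
$j = -4$
$Z = 41$ ($Z = 45 - 4 = 41$)
$U{\left(a,v \right)} = 16 - v a^{2}$ ($U{\left(a,v \right)} = - a a v + 16 = - a^{2} v + 16 = - v a^{2} + 16 = 16 - v a^{2}$)
$U{\left(209,\frac{Z}{-86} \right)} + 11988 = \left(16 - \frac{41}{-86} \cdot 209^{2}\right) + 11988 = \left(16 - 41 \left(- \frac{1}{86}\right) 43681\right) + 11988 = \left(16 - \left(- \frac{41}{86}\right) 43681\right) + 11988 = \left(16 + \frac{1790921}{86}\right) + 11988 = \frac{1792297}{86} + 11988 = \frac{2823265}{86}$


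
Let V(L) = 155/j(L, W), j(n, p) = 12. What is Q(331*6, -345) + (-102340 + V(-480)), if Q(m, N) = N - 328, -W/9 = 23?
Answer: -1236001/12 ≈ -1.0300e+5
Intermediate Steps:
W = -207 (W = -9*23 = -207)
V(L) = 155/12
Q(m, N) = -328 + N
Q(331*6, -345) + (-102340 + V(-480)) = (-328 - 345) + (-102340 + 155/12) = -673 - 1227925/12 = -1236001/12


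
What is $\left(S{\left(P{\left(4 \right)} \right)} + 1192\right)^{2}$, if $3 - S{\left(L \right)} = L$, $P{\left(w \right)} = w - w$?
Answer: $1428025$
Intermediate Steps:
$P{\left(w \right)} = 0$
$S{\left(L \right)} = 3 - L$
$\left(S{\left(P{\left(4 \right)} \right)} + 1192\right)^{2} = \left(\left(3 - 0\right) + 1192\right)^{2} = \left(\left(3 + 0\right) + 1192\right)^{2} = \left(3 + 1192\right)^{2} = 1195^{2} = 1428025$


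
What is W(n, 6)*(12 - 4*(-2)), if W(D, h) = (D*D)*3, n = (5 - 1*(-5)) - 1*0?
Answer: 6000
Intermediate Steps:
n = 10 (n = (5 + 5) + 0 = 10 + 0 = 10)
W(D, h) = 3*D² (W(D, h) = D²*3 = 3*D²)
W(n, 6)*(12 - 4*(-2)) = (3*10²)*(12 - 4*(-2)) = (3*100)*(12 + 8) = 300*20 = 6000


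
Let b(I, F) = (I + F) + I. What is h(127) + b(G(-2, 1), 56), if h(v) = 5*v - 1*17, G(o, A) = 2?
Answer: 678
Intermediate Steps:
b(I, F) = F + 2*I (b(I, F) = (F + I) + I = F + 2*I)
h(v) = -17 + 5*v (h(v) = 5*v - 17 = -17 + 5*v)
h(127) + b(G(-2, 1), 56) = (-17 + 5*127) + (56 + 2*2) = (-17 + 635) + (56 + 4) = 618 + 60 = 678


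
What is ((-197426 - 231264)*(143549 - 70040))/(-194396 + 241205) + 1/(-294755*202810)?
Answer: -627932785344704374103/932735817964650 ≈ -6.7322e+5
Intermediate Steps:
((-197426 - 231264)*(143549 - 70040))/(-194396 + 241205) + 1/(-294755*202810) = -428690*73509/46809 - 1/294755*1/202810 = -31512573210*1/46809 - 1/59779261550 = -10504191070/15603 - 1/59779261550 = -627932785344704374103/932735817964650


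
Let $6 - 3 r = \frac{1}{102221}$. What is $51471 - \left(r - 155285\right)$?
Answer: $\frac{63403801903}{306663} \approx 2.0675 \cdot 10^{5}$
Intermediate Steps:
$r = \frac{613325}{306663}$ ($r = 2 - \frac{1}{3 \cdot 102221} = 2 - \frac{1}{306663} = \frac{613325}{306663} \approx 2.0$)
$51471 - \left(r - 155285\right) = 51471 - \left(\frac{613325}{306663} - 155285\right) = 51471 - - \frac{47619550630}{306663} = 51471 + \frac{47619550630}{306663} = \frac{63403801903}{306663}$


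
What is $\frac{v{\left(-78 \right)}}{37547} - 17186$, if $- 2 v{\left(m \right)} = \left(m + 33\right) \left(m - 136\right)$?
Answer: $- \frac{645287557}{37547} \approx -17186.0$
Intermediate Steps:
$v{\left(m \right)} = - \frac{\left(-136 + m\right) \left(33 + m\right)}{2}$ ($v{\left(m \right)} = - \frac{\left(m + 33\right) \left(m - 136\right)}{2} = - \frac{\left(33 + m\right) \left(-136 + m\right)}{2} = - \frac{\left(-136 + m\right) \left(33 + m\right)}{2}$)
$\frac{v{\left(-78 \right)}}{37547} - 17186 = \frac{2244 - \frac{\left(-78\right)^{2}}{2} + \frac{103}{2} \left(-78\right)}{37547} - 17186 = \left(2244 - 3042 - 4017\right) \frac{1}{37547} - 17186 = \left(-4815\right) \frac{1}{37547} - 17186 = - \frac{4815}{37547} - 17186 = - \frac{645287557}{37547}$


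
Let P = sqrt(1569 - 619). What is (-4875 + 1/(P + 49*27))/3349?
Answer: -8528221302/5858670271 - 5*sqrt(38)/5858670271 ≈ -1.4557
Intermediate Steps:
P = 5*sqrt(38) (P = sqrt(950) = 5*sqrt(38) ≈ 30.822)
(-4875 + 1/(P + 49*27))/3349 = (-4875 + 1/(5*sqrt(38) + 49*27))/3349 = (-4875 + 1/(5*sqrt(38) + 1323))*(1/3349) = (-4875 + 1/(1323 + 5*sqrt(38)))*(1/3349) = -4875/3349 + 1/(3349*(1323 + 5*sqrt(38)))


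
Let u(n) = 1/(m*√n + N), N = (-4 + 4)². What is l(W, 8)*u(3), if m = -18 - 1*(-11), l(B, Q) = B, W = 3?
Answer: -√3/7 ≈ -0.24744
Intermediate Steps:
m = -7 (m = -18 + 11 = -7)
N = 0 (N = 0² = 0)
u(n) = -1/(7*√n) (u(n) = 1/(-7*√n + 0) = 1/(-7*√n) = -1/(7*√n))
l(W, 8)*u(3) = 3*(-√3/21) = -√3/7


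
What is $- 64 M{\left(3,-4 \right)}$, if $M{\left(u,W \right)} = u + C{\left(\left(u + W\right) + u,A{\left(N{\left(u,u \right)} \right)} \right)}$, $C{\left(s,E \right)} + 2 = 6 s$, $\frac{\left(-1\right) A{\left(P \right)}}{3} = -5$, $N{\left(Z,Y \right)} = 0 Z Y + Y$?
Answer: $-832$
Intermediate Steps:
$N{\left(Z,Y \right)} = Y$ ($N{\left(Z,Y \right)} = 0 Y + Y = 0 + Y = Y$)
$A{\left(P \right)} = 15$ ($A{\left(P \right)} = \left(-3\right) \left(-5\right) = 15$)
$C{\left(s,E \right)} = -2 + 6 s$
$M{\left(u,W \right)} = -2 + 6 W + 13 u$ ($M{\left(u,W \right)} = u + \left(-2 + 6 \left(\left(u + W\right) + u\right)\right) = u + \left(-2 + 6 \left(\left(W + u\right) + u\right)\right) = u + \left(-2 + 6 \left(W + 2 u\right)\right) = u - \left(2 - 12 u - 6 W\right) = u + \left(-2 + 6 W + 12 u\right) = -2 + 6 W + 13 u$)
$- 64 M{\left(3,-4 \right)} = - 64 \left(-2 + 6 \left(-4\right) + 13 \cdot 3\right) = - 64 \left(-2 - 24 + 39\right) = \left(-64\right) 13 = -832$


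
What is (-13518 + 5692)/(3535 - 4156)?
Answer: 7826/621 ≈ 12.602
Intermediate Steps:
(-13518 + 5692)/(3535 - 4156) = -7826/(-621) = -7826*(-1/621) = 7826/621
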